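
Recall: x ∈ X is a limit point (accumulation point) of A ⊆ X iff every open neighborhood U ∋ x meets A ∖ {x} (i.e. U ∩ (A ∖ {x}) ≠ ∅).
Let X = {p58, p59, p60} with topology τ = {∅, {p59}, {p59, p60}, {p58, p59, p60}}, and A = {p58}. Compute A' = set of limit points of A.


A' = ∅

For each x ∈ X, list the open sets U ∈ τ with x ∈ U, then check whether U ∩ (A ∖ {x}) ≠ ∅ for every such U.
  x = p58: open {p58, p59, p60} ∋ x has {p58, p59, p60} ∩ (A ∖ {p58}) = ∅, so x is NOT a limit point.
  x = p59: open {p59} ∋ x has {p59} ∩ (A ∖ {p59}) = ∅, so x is NOT a limit point.
  x = p60: open {p59, p60} ∋ x has {p59, p60} ∩ (A ∖ {p60}) = ∅, so x is NOT a limit point.
Collecting: A' = ∅.


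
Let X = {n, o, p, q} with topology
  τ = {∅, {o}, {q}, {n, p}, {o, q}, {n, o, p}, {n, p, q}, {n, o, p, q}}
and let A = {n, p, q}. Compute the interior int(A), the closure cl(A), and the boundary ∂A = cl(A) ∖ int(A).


int(A) = {n, p, q}, cl(A) = {n, p, q}, ∂A = ∅.

Closed sets in (X, τ) are complements of opens:
  closed(X, τ) = {∅, {o}, {q}, {n, p}, {o, q}, {n, o, p}, {n, p, q}, {n, o, p, q}}.
int(A) = ⋃ {U ∈ τ : U ⊆ A}. Opens contained in A: ∅, {q}, {n, p}, {n, p, q}.
Taking the union of these: int(A) = {n, p, q}.
cl(A) = ⋂ {C closed : A ⊆ C}. Closed sets containing A: {n, p, q}, {n, o, p, q}.
Intersecting these: cl(A) = {n, p, q}.
∂A = cl(A) ∖ int(A) = {n, p, q} ∖ {n, p, q} = ∅.


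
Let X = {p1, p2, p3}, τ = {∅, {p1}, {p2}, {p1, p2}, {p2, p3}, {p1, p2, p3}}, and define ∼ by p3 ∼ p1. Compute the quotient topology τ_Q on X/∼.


X/∼ = {[p1=p3], [p2]}; |τ_Q| = 3.

Equivalence classes: [p1=p3], [p2].
Quotient map π: X → X/∼ sends p1 ↦ [p1=p3], p2 ↦ [p2], p3 ↦ [p1=p3].
For each subset V ⊆ X/∼, compute π^{-1}(V) ⊆ X and check whether π^{-1}(V) ∈ τ. V is open in τ_Q iff π^{-1}(V) ∈ τ.
  V = {}: π^{-1}(V) = ∅ ∈ τ ✓.
  V = {[p1=p3]}: π^{-1}(V) = {p1, p3} ∉ τ ✗.
  V = {[p2]}: π^{-1}(V) = {p2} ∈ τ ✓.
  V = {[p1=p3], [p2]}: π^{-1}(V) = {p1, p2, p3} ∈ τ ✓.
Open sets in the quotient: τ_Q = {{}, {[p2]}, {[p1=p3], [p2]}} (3 elements).


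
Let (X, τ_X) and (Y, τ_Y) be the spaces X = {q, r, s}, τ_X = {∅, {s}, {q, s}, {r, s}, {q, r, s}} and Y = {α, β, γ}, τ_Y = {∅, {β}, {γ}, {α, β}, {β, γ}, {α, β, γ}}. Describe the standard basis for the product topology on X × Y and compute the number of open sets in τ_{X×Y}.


Basis B = {∅ × ∅, {s} × {β}, {s} × {γ}, {q, s} × {β}, {q, s} × {γ}, {r, s} × {β}, {r, s} × {γ}, {s} × {α, β}, {s} × {β, γ}, {q, r, s} × {β}, {q, r, s} × {γ}, {s} × {α, β, γ}, {q, s} × {α, β}, {q, s} × {β, γ}, {r, s} × {α, β}, {r, s} × {β, γ}, {q, s} × {α, β, γ}, {q, r, s} × {α, β}, {q, r, s} × {β, γ}, {r, s} × {α, β, γ}, {q, r, s} × {α, β, γ}}; |τ_{X×Y}| = 70.

Enumerate products U × V with U ∈ τ_X, V ∈ τ_Y (deduplicated):
  ∅ × ∅ = {} (∅)
  {s} × {β} = {(s,β)}
  {s} × {γ} = {(s,γ)}
  {q, s} × {β} = {(q,β), (s,β)}
  {q, s} × {γ} = {(q,γ), (s,γ)}
  {r, s} × {β} = {(r,β), (s,β)}
  {r, s} × {γ} = {(r,γ), (s,γ)}
  {s} × {α, β} = {(s,α), (s,β)}
  {s} × {β, γ} = {(s,β), (s,γ)}
  {q, r, s} × {β} = {(q,β), (r,β), (s,β)}
  {q, r, s} × {γ} = {(q,γ), (r,γ), (s,γ)}
  {s} × {α, β, γ} = {(s,α), (s,β), (s,γ)}
  {q, s} × {α, β} = {(q,α), (q,β), (s,α), (s,β)}
  {q, s} × {β, γ} = {(q,β), (q,γ), (s,β), (s,γ)}
  {r, s} × {α, β} = {(r,α), (r,β), (s,α), (s,β)}
  {r, s} × {β, γ} = {(r,β), (r,γ), (s,β), (s,γ)}
  {q, s} × {α, β, γ} = {(q,α), (q,β), (q,γ), (s,α), (s,β), (s,γ)}
  {q, r, s} × {α, β} = {(q,α), (q,β), (r,α), (r,β), (s,α), (s,β)}
  {q, r, s} × {β, γ} = {(q,β), (q,γ), (r,β), (r,γ), (s,β), (s,γ)}
  {r, s} × {α, β, γ} = {(r,α), (r,β), (r,γ), (s,α), (s,β), (s,γ)}
  {q, r, s} × {α, β, γ} = {(q,α), (q,β), (q,γ), (r,α), (r,β), (r,γ), (s,α), (s,β), (s,γ)}
These 21 distinct sets form the basis B.
Close under arbitrary unions to get τ_{X×Y}; counting gives |τ_{X×Y}| = 70.


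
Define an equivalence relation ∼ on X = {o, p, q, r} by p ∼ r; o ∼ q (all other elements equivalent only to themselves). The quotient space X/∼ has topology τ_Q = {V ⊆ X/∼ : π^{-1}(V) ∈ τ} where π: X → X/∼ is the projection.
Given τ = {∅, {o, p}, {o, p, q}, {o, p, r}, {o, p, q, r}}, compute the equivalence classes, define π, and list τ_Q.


X/∼ = {[o=q], [p=r]}; |τ_Q| = 2.

Equivalence classes: [o=q], [p=r].
Quotient map π: X → X/∼ sends o ↦ [o=q], p ↦ [p=r], q ↦ [o=q], r ↦ [p=r].
For each subset V ⊆ X/∼, compute π^{-1}(V) ⊆ X and check whether π^{-1}(V) ∈ τ. V is open in τ_Q iff π^{-1}(V) ∈ τ.
  V = {}: π^{-1}(V) = ∅ ∈ τ ✓.
  V = {[o=q]}: π^{-1}(V) = {o, q} ∉ τ ✗.
  V = {[p=r]}: π^{-1}(V) = {p, r} ∉ τ ✗.
  V = {[o=q], [p=r]}: π^{-1}(V) = {o, p, q, r} ∈ τ ✓.
Open sets in the quotient: τ_Q = {{}, {[o=q], [p=r]}} (2 elements).


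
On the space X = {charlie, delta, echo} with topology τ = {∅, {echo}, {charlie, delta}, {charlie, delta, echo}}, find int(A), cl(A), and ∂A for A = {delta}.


int(A) = ∅, cl(A) = {charlie, delta}, ∂A = {charlie, delta}.

Closed sets in (X, τ) are complements of opens:
  closed(X, τ) = {∅, {echo}, {charlie, delta}, {charlie, delta, echo}}.
int(A) = ⋃ {U ∈ τ : U ⊆ A}. Opens contained in A: ∅.
Taking the union of these: int(A) = ∅.
cl(A) = ⋂ {C closed : A ⊆ C}. Closed sets containing A: {charlie, delta}, {charlie, delta, echo}.
Intersecting these: cl(A) = {charlie, delta}.
∂A = cl(A) ∖ int(A) = {charlie, delta} ∖ ∅ = {charlie, delta}.


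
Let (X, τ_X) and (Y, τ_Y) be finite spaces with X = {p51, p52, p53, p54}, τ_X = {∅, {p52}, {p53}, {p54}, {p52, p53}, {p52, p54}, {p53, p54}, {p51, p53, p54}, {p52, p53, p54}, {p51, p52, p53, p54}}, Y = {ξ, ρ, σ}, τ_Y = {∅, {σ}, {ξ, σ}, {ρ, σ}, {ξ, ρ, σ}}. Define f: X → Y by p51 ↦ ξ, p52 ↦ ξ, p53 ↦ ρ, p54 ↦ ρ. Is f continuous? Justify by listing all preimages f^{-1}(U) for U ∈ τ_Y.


f is NOT continuous.

Compute f^{-1}(U) for each U ∈ τ_Y:
  U = ∅: f^{-1}(U) = ∅ ∈ τ_X ✓.
  U = {σ}: f^{-1}(U) = ∅ ∈ τ_X ✓.
  U = {ξ, σ}: f^{-1}(U) = {p51, p52} ∉ τ_X ✗.
  U = {ρ, σ}: f^{-1}(U) = {p53, p54} ∈ τ_X ✓.
  U = {ξ, ρ, σ}: f^{-1}(U) = {p51, p52, p53, p54} ∈ τ_X ✓.
Found U = {ξ, σ} with f^{-1}(U) = {p51, p52} not in τ_X. Therefore f is NOT continuous.


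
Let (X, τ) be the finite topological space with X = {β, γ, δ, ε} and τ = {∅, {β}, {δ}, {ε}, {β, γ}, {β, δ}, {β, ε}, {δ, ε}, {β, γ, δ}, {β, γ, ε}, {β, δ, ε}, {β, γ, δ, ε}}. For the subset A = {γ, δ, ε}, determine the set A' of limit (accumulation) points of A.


A' = ∅

For each x ∈ X, list the open sets U ∈ τ with x ∈ U, then check whether U ∩ (A ∖ {x}) ≠ ∅ for every such U.
  x = β: open {β} ∋ x has {β} ∩ (A ∖ {β}) = ∅, so x is NOT a limit point.
  x = γ: open {β, γ} ∋ x has {β, γ} ∩ (A ∖ {γ}) = ∅, so x is NOT a limit point.
  x = δ: open {δ} ∋ x has {δ} ∩ (A ∖ {δ}) = ∅, so x is NOT a limit point.
  x = ε: open {ε} ∋ x has {ε} ∩ (A ∖ {ε}) = ∅, so x is NOT a limit point.
Collecting: A' = ∅.


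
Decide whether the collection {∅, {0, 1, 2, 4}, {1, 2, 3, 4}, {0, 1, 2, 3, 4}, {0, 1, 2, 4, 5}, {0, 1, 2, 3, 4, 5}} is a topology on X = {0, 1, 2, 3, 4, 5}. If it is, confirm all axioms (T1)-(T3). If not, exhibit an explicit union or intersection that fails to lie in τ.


τ is NOT a topology on X.

Axiom (T1): ∅ ∈ τ? Yes; X ∈ τ? Yes.
Axiom (T2/T3): check pairwise unions and intersections of members of τ.
Counterexample for (T3): {0, 1, 2, 4} ∩ {1, 2, 3, 4} = {1, 2, 4} ∉ τ. Therefore τ is NOT a topology.


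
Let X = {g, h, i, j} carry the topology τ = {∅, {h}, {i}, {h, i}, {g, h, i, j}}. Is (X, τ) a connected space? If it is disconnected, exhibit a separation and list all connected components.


(X, τ) is connected.

Find clopen sets (U ∈ τ with X ∖ U ∈ τ):
  U = ∅, X ∖ U = {g, h, i, j} — both open, so U is clopen.
  U = {g, h, i, j}, X ∖ U = ∅ — both open, so U is clopen.
Only trivial clopens (∅ and X) exist, so (X, τ) is connected.
Compute connected components by grouping points that agree on all clopens:
  component: {g, h, i, j}


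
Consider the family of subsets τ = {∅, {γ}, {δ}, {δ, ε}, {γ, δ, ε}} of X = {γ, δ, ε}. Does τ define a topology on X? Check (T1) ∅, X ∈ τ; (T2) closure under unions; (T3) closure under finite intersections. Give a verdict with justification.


τ is NOT a topology on X.

Axiom (T1): ∅ ∈ τ? Yes; X ∈ τ? Yes.
Axiom (T2/T3): check pairwise unions and intersections of members of τ.
Counterexample for (T2): {γ} ∪ {δ} = {γ, δ} ∉ τ. Therefore τ is NOT a topology.


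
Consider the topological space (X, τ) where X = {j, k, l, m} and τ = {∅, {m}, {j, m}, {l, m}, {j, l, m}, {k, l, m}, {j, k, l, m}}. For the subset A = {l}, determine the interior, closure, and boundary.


int(A) = ∅, cl(A) = {k, l}, ∂A = {k, l}.

Closed sets in (X, τ) are complements of opens:
  closed(X, τ) = {∅, {j}, {k}, {j, k}, {k, l}, {j, k, l}, {j, k, l, m}}.
int(A) = ⋃ {U ∈ τ : U ⊆ A}. Opens contained in A: ∅.
Taking the union of these: int(A) = ∅.
cl(A) = ⋂ {C closed : A ⊆ C}. Closed sets containing A: {k, l}, {j, k, l}, {j, k, l, m}.
Intersecting these: cl(A) = {k, l}.
∂A = cl(A) ∖ int(A) = {k, l} ∖ ∅ = {k, l}.


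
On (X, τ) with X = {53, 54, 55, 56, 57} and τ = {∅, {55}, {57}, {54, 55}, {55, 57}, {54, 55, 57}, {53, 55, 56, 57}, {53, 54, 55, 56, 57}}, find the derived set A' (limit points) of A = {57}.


A' = {53, 56}

For each x ∈ X, list the open sets U ∈ τ with x ∈ U, then check whether U ∩ (A ∖ {x}) ≠ ∅ for every such U.
  x = 53: opens ∋ x are {53, 55, 56, 57}, {53, 54, 55, 56, 57}; each meets A ∖ {53}, so x IS a limit point.
  x = 54: open {54, 55} ∋ x has {54, 55} ∩ (A ∖ {54}) = ∅, so x is NOT a limit point.
  x = 55: open {55} ∋ x has {55} ∩ (A ∖ {55}) = ∅, so x is NOT a limit point.
  x = 56: opens ∋ x are {53, 55, 56, 57}, {53, 54, 55, 56, 57}; each meets A ∖ {56}, so x IS a limit point.
  x = 57: open {57} ∋ x has {57} ∩ (A ∖ {57}) = ∅, so x is NOT a limit point.
Collecting: A' = {53, 56}.


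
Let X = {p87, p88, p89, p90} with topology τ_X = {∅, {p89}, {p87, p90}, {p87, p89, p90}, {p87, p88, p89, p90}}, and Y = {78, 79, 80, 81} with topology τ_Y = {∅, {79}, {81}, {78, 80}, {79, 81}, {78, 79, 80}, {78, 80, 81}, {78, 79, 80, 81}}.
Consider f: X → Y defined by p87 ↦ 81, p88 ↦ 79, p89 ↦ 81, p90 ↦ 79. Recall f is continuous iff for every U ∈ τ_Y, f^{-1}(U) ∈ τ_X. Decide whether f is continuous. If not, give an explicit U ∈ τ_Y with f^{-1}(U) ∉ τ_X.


f is NOT continuous.

Compute f^{-1}(U) for each U ∈ τ_Y:
  U = ∅: f^{-1}(U) = ∅ ∈ τ_X ✓.
  U = {79}: f^{-1}(U) = {p88, p90} ∉ τ_X ✗.
  U = {81}: f^{-1}(U) = {p87, p89} ∉ τ_X ✗.
  U = {78, 80}: f^{-1}(U) = ∅ ∈ τ_X ✓.
  U = {79, 81}: f^{-1}(U) = {p87, p88, p89, p90} ∈ τ_X ✓.
  U = {78, 79, 80}: f^{-1}(U) = {p88, p90} ∉ τ_X ✗.
  U = {78, 80, 81}: f^{-1}(U) = {p87, p89} ∉ τ_X ✗.
  U = {78, 79, 80, 81}: f^{-1}(U) = {p87, p88, p89, p90} ∈ τ_X ✓.
Found U = {79} with f^{-1}(U) = {p88, p90} not in τ_X. Therefore f is NOT continuous.


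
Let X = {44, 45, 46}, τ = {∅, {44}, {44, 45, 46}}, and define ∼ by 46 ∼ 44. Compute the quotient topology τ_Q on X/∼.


X/∼ = {[44=46], [45]}; |τ_Q| = 2.

Equivalence classes: [44=46], [45].
Quotient map π: X → X/∼ sends 44 ↦ [44=46], 45 ↦ [45], 46 ↦ [44=46].
For each subset V ⊆ X/∼, compute π^{-1}(V) ⊆ X and check whether π^{-1}(V) ∈ τ. V is open in τ_Q iff π^{-1}(V) ∈ τ.
  V = {}: π^{-1}(V) = ∅ ∈ τ ✓.
  V = {[44=46]}: π^{-1}(V) = {44, 46} ∉ τ ✗.
  V = {[45]}: π^{-1}(V) = {45} ∉ τ ✗.
  V = {[44=46], [45]}: π^{-1}(V) = {44, 45, 46} ∈ τ ✓.
Open sets in the quotient: τ_Q = {{}, {[44=46], [45]}} (2 elements).


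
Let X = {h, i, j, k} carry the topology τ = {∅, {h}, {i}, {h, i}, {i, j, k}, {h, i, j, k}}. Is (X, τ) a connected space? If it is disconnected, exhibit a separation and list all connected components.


(X, τ) is disconnected; components = [{h}, {i, j, k}].

Find clopen sets (U ∈ τ with X ∖ U ∈ τ):
  U = ∅, X ∖ U = {h, i, j, k} — both open, so U is clopen.
  U = {h}, X ∖ U = {i, j, k} — both open, so U is clopen.
  U = {i, j, k}, X ∖ U = {h} — both open, so U is clopen.
  U = {h, i, j, k}, X ∖ U = ∅ — both open, so U is clopen.
Nontrivial clopen(s) exist: e.g. {i, j, k}. So (X, τ) is disconnected.
Compute connected components by grouping points that agree on all clopens:
  component: {h}
  component: {i, j, k}


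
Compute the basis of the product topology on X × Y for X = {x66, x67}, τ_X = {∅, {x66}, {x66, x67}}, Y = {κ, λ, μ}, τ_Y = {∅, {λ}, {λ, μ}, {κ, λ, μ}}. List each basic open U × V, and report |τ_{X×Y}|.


Basis B = {∅ × ∅, {x66} × {λ}, {x66} × {λ, μ}, {x66, x67} × {λ}, {x66} × {κ, λ, μ}, {x66, x67} × {λ, μ}, {x66, x67} × {κ, λ, μ}}; |τ_{X×Y}| = 10.

Enumerate products U × V with U ∈ τ_X, V ∈ τ_Y (deduplicated):
  ∅ × ∅ = {} (∅)
  {x66} × {λ} = {(x66,λ)}
  {x66} × {λ, μ} = {(x66,λ), (x66,μ)}
  {x66, x67} × {λ} = {(x66,λ), (x67,λ)}
  {x66} × {κ, λ, μ} = {(x66,κ), (x66,λ), (x66,μ)}
  {x66, x67} × {λ, μ} = {(x66,λ), (x66,μ), (x67,λ), (x67,μ)}
  {x66, x67} × {κ, λ, μ} = {(x66,κ), (x66,λ), (x66,μ), (x67,κ), (x67,λ), (x67,μ)}
These 7 distinct sets form the basis B.
Close under arbitrary unions to get τ_{X×Y}; counting gives |τ_{X×Y}| = 10.


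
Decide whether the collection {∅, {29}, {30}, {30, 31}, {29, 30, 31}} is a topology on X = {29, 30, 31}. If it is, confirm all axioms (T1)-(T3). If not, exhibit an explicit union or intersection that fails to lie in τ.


τ is NOT a topology on X.

Axiom (T1): ∅ ∈ τ? Yes; X ∈ τ? Yes.
Axiom (T2/T3): check pairwise unions and intersections of members of τ.
Counterexample for (T2): {29} ∪ {30} = {29, 30} ∉ τ. Therefore τ is NOT a topology.


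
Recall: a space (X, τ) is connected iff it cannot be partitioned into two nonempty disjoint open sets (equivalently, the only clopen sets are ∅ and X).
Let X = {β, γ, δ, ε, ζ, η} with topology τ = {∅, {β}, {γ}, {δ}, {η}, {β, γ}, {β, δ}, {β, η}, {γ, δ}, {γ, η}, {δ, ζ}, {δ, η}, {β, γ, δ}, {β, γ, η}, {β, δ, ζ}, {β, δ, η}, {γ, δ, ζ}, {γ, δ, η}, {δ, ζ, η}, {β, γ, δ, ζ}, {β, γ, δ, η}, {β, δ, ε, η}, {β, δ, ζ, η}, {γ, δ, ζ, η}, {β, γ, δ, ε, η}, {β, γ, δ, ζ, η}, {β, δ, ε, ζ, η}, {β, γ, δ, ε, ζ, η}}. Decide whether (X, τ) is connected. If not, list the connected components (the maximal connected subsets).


(X, τ) is disconnected; components = [{γ}, {β, δ, ε, ζ, η}].

Find clopen sets (U ∈ τ with X ∖ U ∈ τ):
  U = ∅, X ∖ U = {β, γ, δ, ε, ζ, η} — both open, so U is clopen.
  U = {γ}, X ∖ U = {β, δ, ε, ζ, η} — both open, so U is clopen.
  U = {β, δ, ε, ζ, η}, X ∖ U = {γ} — both open, so U is clopen.
  U = {β, γ, δ, ε, ζ, η}, X ∖ U = ∅ — both open, so U is clopen.
Nontrivial clopen(s) exist: e.g. {γ}. So (X, τ) is disconnected.
Compute connected components by grouping points that agree on all clopens:
  component: {γ}
  component: {β, δ, ε, ζ, η}


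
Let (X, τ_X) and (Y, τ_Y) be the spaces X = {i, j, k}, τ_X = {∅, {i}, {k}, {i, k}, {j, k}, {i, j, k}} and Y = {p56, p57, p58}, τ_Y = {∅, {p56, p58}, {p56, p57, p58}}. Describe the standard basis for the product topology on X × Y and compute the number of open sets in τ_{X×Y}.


Basis B = {∅ × ∅, {i} × {p56, p58}, {k} × {p56, p58}, {i} × {p56, p57, p58}, {k} × {p56, p57, p58}, {i, k} × {p56, p58}, {j, k} × {p56, p58}, {i, k} × {p56, p57, p58}, {i, j, k} × {p56, p58}, {j, k} × {p56, p57, p58}, {i, j, k} × {p56, p57, p58}}; |τ_{X×Y}| = 18.

Enumerate products U × V with U ∈ τ_X, V ∈ τ_Y (deduplicated):
  ∅ × ∅ = {} (∅)
  {i} × {p56, p58} = {(i,p56), (i,p58)}
  {k} × {p56, p58} = {(k,p56), (k,p58)}
  {i} × {p56, p57, p58} = {(i,p56), (i,p57), (i,p58)}
  {k} × {p56, p57, p58} = {(k,p56), (k,p57), (k,p58)}
  {i, k} × {p56, p58} = {(i,p56), (i,p58), (k,p56), (k,p58)}
  {j, k} × {p56, p58} = {(j,p56), (j,p58), (k,p56), (k,p58)}
  {i, k} × {p56, p57, p58} = {(i,p56), (i,p57), (i,p58), (k,p56), (k,p57), (k,p58)}
  {i, j, k} × {p56, p58} = {(i,p56), (i,p58), (j,p56), (j,p58), (k,p56), (k,p58)}
  {j, k} × {p56, p57, p58} = {(j,p56), (j,p57), (j,p58), (k,p56), (k,p57), (k,p58)}
  {i, j, k} × {p56, p57, p58} = {(i,p56), (i,p57), (i,p58), (j,p56), (j,p57), (j,p58), (k,p56), (k,p57), (k,p58)}
These 11 distinct sets form the basis B.
Close under arbitrary unions to get τ_{X×Y}; counting gives |τ_{X×Y}| = 18.


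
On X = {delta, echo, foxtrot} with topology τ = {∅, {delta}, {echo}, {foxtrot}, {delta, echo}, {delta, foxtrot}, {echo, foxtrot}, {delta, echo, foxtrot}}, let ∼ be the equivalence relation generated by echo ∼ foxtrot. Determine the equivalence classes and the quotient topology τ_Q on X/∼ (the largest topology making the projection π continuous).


X/∼ = {[delta], [echo=foxtrot]}; |τ_Q| = 4.

Equivalence classes: [delta], [echo=foxtrot].
Quotient map π: X → X/∼ sends delta ↦ [delta], echo ↦ [echo=foxtrot], foxtrot ↦ [echo=foxtrot].
For each subset V ⊆ X/∼, compute π^{-1}(V) ⊆ X and check whether π^{-1}(V) ∈ τ. V is open in τ_Q iff π^{-1}(V) ∈ τ.
  V = {}: π^{-1}(V) = ∅ ∈ τ ✓.
  V = {[delta]}: π^{-1}(V) = {delta} ∈ τ ✓.
  V = {[echo=foxtrot]}: π^{-1}(V) = {echo, foxtrot} ∈ τ ✓.
  V = {[delta], [echo=foxtrot]}: π^{-1}(V) = {delta, echo, foxtrot} ∈ τ ✓.
Open sets in the quotient: τ_Q = {{}, {[delta]}, {[echo=foxtrot]}, {[delta], [echo=foxtrot]}} (4 elements).


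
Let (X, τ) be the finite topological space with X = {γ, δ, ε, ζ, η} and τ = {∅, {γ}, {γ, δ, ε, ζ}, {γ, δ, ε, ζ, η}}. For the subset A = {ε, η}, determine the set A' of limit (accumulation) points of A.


A' = {δ, ζ, η}

For each x ∈ X, list the open sets U ∈ τ with x ∈ U, then check whether U ∩ (A ∖ {x}) ≠ ∅ for every such U.
  x = γ: open {γ} ∋ x has {γ} ∩ (A ∖ {γ}) = ∅, so x is NOT a limit point.
  x = δ: opens ∋ x are {γ, δ, ε, ζ}, {γ, δ, ε, ζ, η}; each meets A ∖ {δ}, so x IS a limit point.
  x = ε: open {γ, δ, ε, ζ} ∋ x has {γ, δ, ε, ζ} ∩ (A ∖ {ε}) = ∅, so x is NOT a limit point.
  x = ζ: opens ∋ x are {γ, δ, ε, ζ}, {γ, δ, ε, ζ, η}; each meets A ∖ {ζ}, so x IS a limit point.
  x = η: opens ∋ x are {γ, δ, ε, ζ, η}; each meets A ∖ {η}, so x IS a limit point.
Collecting: A' = {δ, ζ, η}.


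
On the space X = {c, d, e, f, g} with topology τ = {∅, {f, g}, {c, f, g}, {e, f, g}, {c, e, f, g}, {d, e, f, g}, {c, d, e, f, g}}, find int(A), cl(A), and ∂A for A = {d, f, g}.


int(A) = {f, g}, cl(A) = {c, d, e, f, g}, ∂A = {c, d, e}.

Closed sets in (X, τ) are complements of opens:
  closed(X, τ) = {∅, {c}, {d}, {c, d}, {d, e}, {c, d, e}, {c, d, e, f, g}}.
int(A) = ⋃ {U ∈ τ : U ⊆ A}. Opens contained in A: ∅, {f, g}.
Taking the union of these: int(A) = {f, g}.
cl(A) = ⋂ {C closed : A ⊆ C}. Closed sets containing A: {c, d, e, f, g}.
Intersecting these: cl(A) = {c, d, e, f, g}.
∂A = cl(A) ∖ int(A) = {c, d, e, f, g} ∖ {f, g} = {c, d, e}.


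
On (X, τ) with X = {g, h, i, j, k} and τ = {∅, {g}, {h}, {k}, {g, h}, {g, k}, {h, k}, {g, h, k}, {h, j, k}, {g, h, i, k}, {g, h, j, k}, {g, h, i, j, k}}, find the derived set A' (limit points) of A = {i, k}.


A' = {i, j}

For each x ∈ X, list the open sets U ∈ τ with x ∈ U, then check whether U ∩ (A ∖ {x}) ≠ ∅ for every such U.
  x = g: open {g} ∋ x has {g} ∩ (A ∖ {g}) = ∅, so x is NOT a limit point.
  x = h: open {h} ∋ x has {h} ∩ (A ∖ {h}) = ∅, so x is NOT a limit point.
  x = i: opens ∋ x are {g, h, i, k}, {g, h, i, j, k}; each meets A ∖ {i}, so x IS a limit point.
  x = j: opens ∋ x are {h, j, k}, {g, h, j, k}, {g, h, i, j, k}; each meets A ∖ {j}, so x IS a limit point.
  x = k: open {k} ∋ x has {k} ∩ (A ∖ {k}) = ∅, so x is NOT a limit point.
Collecting: A' = {i, j}.


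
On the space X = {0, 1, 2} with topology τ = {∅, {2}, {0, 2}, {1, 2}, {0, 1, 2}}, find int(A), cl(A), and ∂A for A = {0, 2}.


int(A) = {0, 2}, cl(A) = {0, 1, 2}, ∂A = {1}.

Closed sets in (X, τ) are complements of opens:
  closed(X, τ) = {∅, {0}, {1}, {0, 1}, {0, 1, 2}}.
int(A) = ⋃ {U ∈ τ : U ⊆ A}. Opens contained in A: ∅, {2}, {0, 2}.
Taking the union of these: int(A) = {0, 2}.
cl(A) = ⋂ {C closed : A ⊆ C}. Closed sets containing A: {0, 1, 2}.
Intersecting these: cl(A) = {0, 1, 2}.
∂A = cl(A) ∖ int(A) = {0, 1, 2} ∖ {0, 2} = {1}.


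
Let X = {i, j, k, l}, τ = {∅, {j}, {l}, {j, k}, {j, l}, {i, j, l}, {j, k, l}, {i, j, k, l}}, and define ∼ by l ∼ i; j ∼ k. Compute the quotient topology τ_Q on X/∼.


X/∼ = {[i=l], [j=k]}; |τ_Q| = 3.

Equivalence classes: [i=l], [j=k].
Quotient map π: X → X/∼ sends i ↦ [i=l], j ↦ [j=k], k ↦ [j=k], l ↦ [i=l].
For each subset V ⊆ X/∼, compute π^{-1}(V) ⊆ X and check whether π^{-1}(V) ∈ τ. V is open in τ_Q iff π^{-1}(V) ∈ τ.
  V = {}: π^{-1}(V) = ∅ ∈ τ ✓.
  V = {[i=l]}: π^{-1}(V) = {i, l} ∉ τ ✗.
  V = {[j=k]}: π^{-1}(V) = {j, k} ∈ τ ✓.
  V = {[i=l], [j=k]}: π^{-1}(V) = {i, j, k, l} ∈ τ ✓.
Open sets in the quotient: τ_Q = {{}, {[j=k]}, {[i=l], [j=k]}} (3 elements).


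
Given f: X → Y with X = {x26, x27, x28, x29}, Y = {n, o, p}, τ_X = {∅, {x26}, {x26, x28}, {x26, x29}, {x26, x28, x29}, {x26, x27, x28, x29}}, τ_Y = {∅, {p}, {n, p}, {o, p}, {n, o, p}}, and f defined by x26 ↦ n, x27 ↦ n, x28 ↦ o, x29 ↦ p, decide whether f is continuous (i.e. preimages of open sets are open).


f is NOT continuous.

Compute f^{-1}(U) for each U ∈ τ_Y:
  U = ∅: f^{-1}(U) = ∅ ∈ τ_X ✓.
  U = {p}: f^{-1}(U) = {x29} ∉ τ_X ✗.
  U = {n, p}: f^{-1}(U) = {x26, x27, x29} ∉ τ_X ✗.
  U = {o, p}: f^{-1}(U) = {x28, x29} ∉ τ_X ✗.
  U = {n, o, p}: f^{-1}(U) = {x26, x27, x28, x29} ∈ τ_X ✓.
Found U = {p} with f^{-1}(U) = {x29} not in τ_X. Therefore f is NOT continuous.


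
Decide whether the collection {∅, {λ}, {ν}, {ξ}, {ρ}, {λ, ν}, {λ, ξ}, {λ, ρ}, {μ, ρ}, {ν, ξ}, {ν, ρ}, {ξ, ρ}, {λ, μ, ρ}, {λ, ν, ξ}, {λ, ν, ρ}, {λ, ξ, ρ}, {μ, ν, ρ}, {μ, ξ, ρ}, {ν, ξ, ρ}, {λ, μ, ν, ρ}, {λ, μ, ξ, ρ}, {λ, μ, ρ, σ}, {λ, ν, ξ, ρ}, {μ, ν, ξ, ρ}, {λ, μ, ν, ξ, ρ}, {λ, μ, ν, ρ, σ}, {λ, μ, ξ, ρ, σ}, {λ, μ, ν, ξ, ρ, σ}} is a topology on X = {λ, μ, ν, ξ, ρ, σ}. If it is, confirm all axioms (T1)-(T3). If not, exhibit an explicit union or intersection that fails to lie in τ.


τ IS a topology on X.

Axiom (T1): ∅ ∈ τ? Yes; X ∈ τ? Yes.
Axiom (T2/T3): check pairwise unions and intersections of members of τ.
All pairwise intersections and unions checked — each lies in τ. Therefore τ satisfies (T1), (T2), (T3): it IS a topology on X.


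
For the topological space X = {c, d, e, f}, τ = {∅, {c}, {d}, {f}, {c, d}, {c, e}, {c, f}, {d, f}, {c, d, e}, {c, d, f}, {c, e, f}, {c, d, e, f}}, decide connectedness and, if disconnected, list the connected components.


(X, τ) is disconnected; components = [{d}, {f}, {c, e}].

Find clopen sets (U ∈ τ with X ∖ U ∈ τ):
  U = ∅, X ∖ U = {c, d, e, f} — both open, so U is clopen.
  U = {d}, X ∖ U = {c, e, f} — both open, so U is clopen.
  U = {f}, X ∖ U = {c, d, e} — both open, so U is clopen.
  U = {c, e}, X ∖ U = {d, f} — both open, so U is clopen.
  U = {d, f}, X ∖ U = {c, e} — both open, so U is clopen.
  U = {c, d, e}, X ∖ U = {f} — both open, so U is clopen.
  U = {c, e, f}, X ∖ U = {d} — both open, so U is clopen.
  U = {c, d, e, f}, X ∖ U = ∅ — both open, so U is clopen.
Nontrivial clopen(s) exist: e.g. {f}. So (X, τ) is disconnected.
Compute connected components by grouping points that agree on all clopens:
  component: {d}
  component: {f}
  component: {c, e}


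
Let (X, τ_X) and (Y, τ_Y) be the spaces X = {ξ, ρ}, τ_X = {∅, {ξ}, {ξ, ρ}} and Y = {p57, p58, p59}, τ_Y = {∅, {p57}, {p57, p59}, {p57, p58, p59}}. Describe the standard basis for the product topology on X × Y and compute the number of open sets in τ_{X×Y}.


Basis B = {∅ × ∅, {ξ} × {p57}, {ξ} × {p57, p59}, {ξ, ρ} × {p57}, {ξ} × {p57, p58, p59}, {ξ, ρ} × {p57, p59}, {ξ, ρ} × {p57, p58, p59}}; |τ_{X×Y}| = 10.

Enumerate products U × V with U ∈ τ_X, V ∈ τ_Y (deduplicated):
  ∅ × ∅ = {} (∅)
  {ξ} × {p57} = {(ξ,p57)}
  {ξ} × {p57, p59} = {(ξ,p57), (ξ,p59)}
  {ξ, ρ} × {p57} = {(ξ,p57), (ρ,p57)}
  {ξ} × {p57, p58, p59} = {(ξ,p57), (ξ,p58), (ξ,p59)}
  {ξ, ρ} × {p57, p59} = {(ξ,p57), (ξ,p59), (ρ,p57), (ρ,p59)}
  {ξ, ρ} × {p57, p58, p59} = {(ξ,p57), (ξ,p58), (ξ,p59), (ρ,p57), (ρ,p58), (ρ,p59)}
These 7 distinct sets form the basis B.
Close under arbitrary unions to get τ_{X×Y}; counting gives |τ_{X×Y}| = 10.


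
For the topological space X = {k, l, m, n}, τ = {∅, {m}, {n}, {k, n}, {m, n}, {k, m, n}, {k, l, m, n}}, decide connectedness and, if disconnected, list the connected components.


(X, τ) is connected.

Find clopen sets (U ∈ τ with X ∖ U ∈ τ):
  U = ∅, X ∖ U = {k, l, m, n} — both open, so U is clopen.
  U = {k, l, m, n}, X ∖ U = ∅ — both open, so U is clopen.
Only trivial clopens (∅ and X) exist, so (X, τ) is connected.
Compute connected components by grouping points that agree on all clopens:
  component: {k, l, m, n}


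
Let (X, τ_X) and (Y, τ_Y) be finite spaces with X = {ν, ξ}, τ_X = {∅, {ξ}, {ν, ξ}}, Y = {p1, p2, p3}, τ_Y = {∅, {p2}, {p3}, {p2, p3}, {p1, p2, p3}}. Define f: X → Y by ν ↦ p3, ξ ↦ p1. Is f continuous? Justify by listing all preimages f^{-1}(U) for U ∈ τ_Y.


f is NOT continuous.

Compute f^{-1}(U) for each U ∈ τ_Y:
  U = ∅: f^{-1}(U) = ∅ ∈ τ_X ✓.
  U = {p2}: f^{-1}(U) = ∅ ∈ τ_X ✓.
  U = {p3}: f^{-1}(U) = {ν} ∉ τ_X ✗.
  U = {p2, p3}: f^{-1}(U) = {ν} ∉ τ_X ✗.
  U = {p1, p2, p3}: f^{-1}(U) = {ν, ξ} ∈ τ_X ✓.
Found U = {p3} with f^{-1}(U) = {ν} not in τ_X. Therefore f is NOT continuous.


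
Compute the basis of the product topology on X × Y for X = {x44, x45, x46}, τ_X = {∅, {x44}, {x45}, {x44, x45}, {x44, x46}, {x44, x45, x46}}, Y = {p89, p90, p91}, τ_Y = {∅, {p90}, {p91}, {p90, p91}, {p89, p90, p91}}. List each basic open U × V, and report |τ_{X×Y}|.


Basis B = {∅ × ∅, {x44} × {p90}, {x44} × {p91}, {x45} × {p90}, {x45} × {p91}, {x44} × {p90, p91}, {x44, x45} × {p90}, {x44, x46} × {p90}, {x44, x45} × {p91}, {x44, x46} × {p91}, {x45} × {p90, p91}, {x44} × {p89, p90, p91}, {x44, x45, x46} × {p90}, {x44, x45, x46} × {p91}, {x45} × {p89, p90, p91}, {x44, x45} × {p90, p91}, {x44, x46} × {p90, p91}, {x44, x45} × {p89, p90, p91}, {x44, x46} × {p89, p90, p91}, {x44, x45, x46} × {p90, p91}, {x44, x45, x46} × {p89, p90, p91}}; |τ_{X×Y}| = 70.

Enumerate products U × V with U ∈ τ_X, V ∈ τ_Y (deduplicated):
  ∅ × ∅ = {} (∅)
  {x44} × {p90} = {(x44,p90)}
  {x44} × {p91} = {(x44,p91)}
  {x45} × {p90} = {(x45,p90)}
  {x45} × {p91} = {(x45,p91)}
  {x44} × {p90, p91} = {(x44,p90), (x44,p91)}
  {x44, x45} × {p90} = {(x44,p90), (x45,p90)}
  {x44, x46} × {p90} = {(x44,p90), (x46,p90)}
  {x44, x45} × {p91} = {(x44,p91), (x45,p91)}
  {x44, x46} × {p91} = {(x44,p91), (x46,p91)}
  {x45} × {p90, p91} = {(x45,p90), (x45,p91)}
  {x44} × {p89, p90, p91} = {(x44,p89), (x44,p90), (x44,p91)}
  {x44, x45, x46} × {p90} = {(x44,p90), (x45,p90), (x46,p90)}
  {x44, x45, x46} × {p91} = {(x44,p91), (x45,p91), (x46,p91)}
  {x45} × {p89, p90, p91} = {(x45,p89), (x45,p90), (x45,p91)}
  {x44, x45} × {p90, p91} = {(x44,p90), (x44,p91), (x45,p90), (x45,p91)}
  {x44, x46} × {p90, p91} = {(x44,p90), (x44,p91), (x46,p90), (x46,p91)}
  {x44, x45} × {p89, p90, p91} = {(x44,p89), (x44,p90), (x44,p91), (x45,p89), (x45,p90), (x45,p91)}
  {x44, x46} × {p89, p90, p91} = {(x44,p89), (x44,p90), (x44,p91), (x46,p89), (x46,p90), (x46,p91)}
  {x44, x45, x46} × {p90, p91} = {(x44,p90), (x44,p91), (x45,p90), (x45,p91), (x46,p90), (x46,p91)}
  {x44, x45, x46} × {p89, p90, p91} = {(x44,p89), (x44,p90), (x44,p91), (x45,p89), (x45,p90), (x45,p91), (x46,p89), (x46,p90), (x46,p91)}
These 21 distinct sets form the basis B.
Close under arbitrary unions to get τ_{X×Y}; counting gives |τ_{X×Y}| = 70.


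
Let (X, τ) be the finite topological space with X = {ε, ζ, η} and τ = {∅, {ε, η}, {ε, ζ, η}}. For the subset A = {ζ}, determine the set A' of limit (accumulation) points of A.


A' = ∅

For each x ∈ X, list the open sets U ∈ τ with x ∈ U, then check whether U ∩ (A ∖ {x}) ≠ ∅ for every such U.
  x = ε: open {ε, η} ∋ x has {ε, η} ∩ (A ∖ {ε}) = ∅, so x is NOT a limit point.
  x = ζ: open {ε, ζ, η} ∋ x has {ε, ζ, η} ∩ (A ∖ {ζ}) = ∅, so x is NOT a limit point.
  x = η: open {ε, η} ∋ x has {ε, η} ∩ (A ∖ {η}) = ∅, so x is NOT a limit point.
Collecting: A' = ∅.


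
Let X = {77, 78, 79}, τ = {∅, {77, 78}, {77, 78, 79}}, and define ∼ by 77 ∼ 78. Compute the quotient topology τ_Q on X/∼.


X/∼ = {[77=78], [79]}; |τ_Q| = 3.

Equivalence classes: [77=78], [79].
Quotient map π: X → X/∼ sends 77 ↦ [77=78], 78 ↦ [77=78], 79 ↦ [79].
For each subset V ⊆ X/∼, compute π^{-1}(V) ⊆ X and check whether π^{-1}(V) ∈ τ. V is open in τ_Q iff π^{-1}(V) ∈ τ.
  V = {}: π^{-1}(V) = ∅ ∈ τ ✓.
  V = {[77=78]}: π^{-1}(V) = {77, 78} ∈ τ ✓.
  V = {[79]}: π^{-1}(V) = {79} ∉ τ ✗.
  V = {[77=78], [79]}: π^{-1}(V) = {77, 78, 79} ∈ τ ✓.
Open sets in the quotient: τ_Q = {{}, {[77=78]}, {[77=78], [79]}} (3 elements).


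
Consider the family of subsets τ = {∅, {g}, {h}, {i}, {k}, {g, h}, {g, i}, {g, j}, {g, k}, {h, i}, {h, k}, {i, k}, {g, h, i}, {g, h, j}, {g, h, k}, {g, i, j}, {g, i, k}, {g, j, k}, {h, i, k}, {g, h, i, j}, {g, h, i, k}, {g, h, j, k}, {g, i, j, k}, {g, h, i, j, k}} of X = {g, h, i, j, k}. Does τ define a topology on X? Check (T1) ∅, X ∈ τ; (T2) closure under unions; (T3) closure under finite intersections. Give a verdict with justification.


τ IS a topology on X.

Axiom (T1): ∅ ∈ τ? Yes; X ∈ τ? Yes.
Axiom (T2/T3): check pairwise unions and intersections of members of τ.
All pairwise intersections and unions checked — each lies in τ. Therefore τ satisfies (T1), (T2), (T3): it IS a topology on X.


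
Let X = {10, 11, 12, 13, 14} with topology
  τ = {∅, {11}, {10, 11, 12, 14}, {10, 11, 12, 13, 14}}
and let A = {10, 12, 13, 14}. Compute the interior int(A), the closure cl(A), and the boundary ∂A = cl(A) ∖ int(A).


int(A) = ∅, cl(A) = {10, 12, 13, 14}, ∂A = {10, 12, 13, 14}.

Closed sets in (X, τ) are complements of opens:
  closed(X, τ) = {∅, {13}, {10, 12, 13, 14}, {10, 11, 12, 13, 14}}.
int(A) = ⋃ {U ∈ τ : U ⊆ A}. Opens contained in A: ∅.
Taking the union of these: int(A) = ∅.
cl(A) = ⋂ {C closed : A ⊆ C}. Closed sets containing A: {10, 12, 13, 14}, {10, 11, 12, 13, 14}.
Intersecting these: cl(A) = {10, 12, 13, 14}.
∂A = cl(A) ∖ int(A) = {10, 12, 13, 14} ∖ ∅ = {10, 12, 13, 14}.


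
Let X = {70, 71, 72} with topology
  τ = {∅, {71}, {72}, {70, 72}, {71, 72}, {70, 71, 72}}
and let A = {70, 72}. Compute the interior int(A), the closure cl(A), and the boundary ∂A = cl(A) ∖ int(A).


int(A) = {70, 72}, cl(A) = {70, 72}, ∂A = ∅.

Closed sets in (X, τ) are complements of opens:
  closed(X, τ) = {∅, {70}, {71}, {70, 71}, {70, 72}, {70, 71, 72}}.
int(A) = ⋃ {U ∈ τ : U ⊆ A}. Opens contained in A: ∅, {72}, {70, 72}.
Taking the union of these: int(A) = {70, 72}.
cl(A) = ⋂ {C closed : A ⊆ C}. Closed sets containing A: {70, 72}, {70, 71, 72}.
Intersecting these: cl(A) = {70, 72}.
∂A = cl(A) ∖ int(A) = {70, 72} ∖ {70, 72} = ∅.


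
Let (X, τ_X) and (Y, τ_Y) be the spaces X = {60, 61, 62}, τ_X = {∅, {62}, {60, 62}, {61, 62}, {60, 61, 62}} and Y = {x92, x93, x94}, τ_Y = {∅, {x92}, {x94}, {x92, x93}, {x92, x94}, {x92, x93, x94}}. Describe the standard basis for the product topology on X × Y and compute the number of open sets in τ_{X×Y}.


Basis B = {∅ × ∅, {62} × {x92}, {62} × {x94}, {60, 62} × {x92}, {60, 62} × {x94}, {61, 62} × {x92}, {61, 62} × {x94}, {62} × {x92, x93}, {62} × {x92, x94}, {60, 61, 62} × {x92}, {60, 61, 62} × {x94}, {62} × {x92, x93, x94}, {60, 62} × {x92, x93}, {60, 62} × {x92, x94}, {61, 62} × {x92, x93}, {61, 62} × {x92, x94}, {60, 62} × {x92, x93, x94}, {60, 61, 62} × {x92, x93}, {60, 61, 62} × {x92, x94}, {61, 62} × {x92, x93, x94}, {60, 61, 62} × {x92, x93, x94}}; |τ_{X×Y}| = 70.

Enumerate products U × V with U ∈ τ_X, V ∈ τ_Y (deduplicated):
  ∅ × ∅ = {} (∅)
  {62} × {x92} = {(62,x92)}
  {62} × {x94} = {(62,x94)}
  {60, 62} × {x92} = {(60,x92), (62,x92)}
  {60, 62} × {x94} = {(60,x94), (62,x94)}
  {61, 62} × {x92} = {(61,x92), (62,x92)}
  {61, 62} × {x94} = {(61,x94), (62,x94)}
  {62} × {x92, x93} = {(62,x92), (62,x93)}
  {62} × {x92, x94} = {(62,x92), (62,x94)}
  {60, 61, 62} × {x92} = {(60,x92), (61,x92), (62,x92)}
  {60, 61, 62} × {x94} = {(60,x94), (61,x94), (62,x94)}
  {62} × {x92, x93, x94} = {(62,x92), (62,x93), (62,x94)}
  {60, 62} × {x92, x93} = {(60,x92), (60,x93), (62,x92), (62,x93)}
  {60, 62} × {x92, x94} = {(60,x92), (60,x94), (62,x92), (62,x94)}
  {61, 62} × {x92, x93} = {(61,x92), (61,x93), (62,x92), (62,x93)}
  {61, 62} × {x92, x94} = {(61,x92), (61,x94), (62,x92), (62,x94)}
  {60, 62} × {x92, x93, x94} = {(60,x92), (60,x93), (60,x94), (62,x92), (62,x93), (62,x94)}
  {60, 61, 62} × {x92, x93} = {(60,x92), (60,x93), (61,x92), (61,x93), (62,x92), (62,x93)}
  {60, 61, 62} × {x92, x94} = {(60,x92), (60,x94), (61,x92), (61,x94), (62,x92), (62,x94)}
  {61, 62} × {x92, x93, x94} = {(61,x92), (61,x93), (61,x94), (62,x92), (62,x93), (62,x94)}
  {60, 61, 62} × {x92, x93, x94} = {(60,x92), (60,x93), (60,x94), (61,x92), (61,x93), (61,x94), (62,x92), (62,x93), (62,x94)}
These 21 distinct sets form the basis B.
Close under arbitrary unions to get τ_{X×Y}; counting gives |τ_{X×Y}| = 70.


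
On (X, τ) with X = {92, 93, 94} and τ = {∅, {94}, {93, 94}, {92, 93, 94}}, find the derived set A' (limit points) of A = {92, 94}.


A' = {92, 93}

For each x ∈ X, list the open sets U ∈ τ with x ∈ U, then check whether U ∩ (A ∖ {x}) ≠ ∅ for every such U.
  x = 92: opens ∋ x are {92, 93, 94}; each meets A ∖ {92}, so x IS a limit point.
  x = 93: opens ∋ x are {93, 94}, {92, 93, 94}; each meets A ∖ {93}, so x IS a limit point.
  x = 94: open {94} ∋ x has {94} ∩ (A ∖ {94}) = ∅, so x is NOT a limit point.
Collecting: A' = {92, 93}.


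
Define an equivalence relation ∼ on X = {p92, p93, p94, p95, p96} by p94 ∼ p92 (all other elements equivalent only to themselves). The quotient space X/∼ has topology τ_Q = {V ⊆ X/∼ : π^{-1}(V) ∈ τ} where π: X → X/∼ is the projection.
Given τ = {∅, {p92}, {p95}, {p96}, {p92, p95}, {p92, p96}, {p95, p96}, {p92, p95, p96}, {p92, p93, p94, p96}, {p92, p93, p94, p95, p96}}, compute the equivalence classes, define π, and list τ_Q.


X/∼ = {[p92=p94], [p93], [p95], [p96]}; |τ_Q| = 6.

Equivalence classes: [p92=p94], [p93], [p95], [p96].
Quotient map π: X → X/∼ sends p92 ↦ [p92=p94], p93 ↦ [p93], p94 ↦ [p92=p94], p95 ↦ [p95], p96 ↦ [p96].
For each subset V ⊆ X/∼, compute π^{-1}(V) ⊆ X and check whether π^{-1}(V) ∈ τ. V is open in τ_Q iff π^{-1}(V) ∈ τ.
  V = {}: π^{-1}(V) = ∅ ∈ τ ✓.
  V = {[p92=p94]}: π^{-1}(V) = {p92, p94} ∉ τ ✗.
  V = {[p93]}: π^{-1}(V) = {p93} ∉ τ ✗.
  V = {[p92=p94], [p93]}: π^{-1}(V) = {p92, p93, p94} ∉ τ ✗.
  V = {[p95]}: π^{-1}(V) = {p95} ∈ τ ✓.
  V = {[p92=p94], [p95]}: π^{-1}(V) = {p92, p94, p95} ∉ τ ✗.
  V = {[p93], [p95]}: π^{-1}(V) = {p93, p95} ∉ τ ✗.
  V = {[p92=p94], [p93], [p95]}: π^{-1}(V) = {p92, p93, p94, p95} ∉ τ ✗.
  V = {[p96]}: π^{-1}(V) = {p96} ∈ τ ✓.
  V = {[p92=p94], [p96]}: π^{-1}(V) = {p92, p94, p96} ∉ τ ✗.
  V = {[p93], [p96]}: π^{-1}(V) = {p93, p96} ∉ τ ✗.
  V = {[p92=p94], [p93], [p96]}: π^{-1}(V) = {p92, p93, p94, p96} ∈ τ ✓.
  V = {[p95], [p96]}: π^{-1}(V) = {p95, p96} ∈ τ ✓.
  V = {[p92=p94], [p95], [p96]}: π^{-1}(V) = {p92, p94, p95, p96} ∉ τ ✗.
  V = {[p93], [p95], [p96]}: π^{-1}(V) = {p93, p95, p96} ∉ τ ✗.
  V = {[p92=p94], [p93], [p95], [p96]}: π^{-1}(V) = {p92, p93, p94, p95, p96} ∈ τ ✓.
Open sets in the quotient: τ_Q = {{}, {[p95]}, {[p96]}, {[p92=p94], [p93], [p96]}, {[p95], [p96]}, {[p92=p94], [p93], [p95], [p96]}} (6 elements).


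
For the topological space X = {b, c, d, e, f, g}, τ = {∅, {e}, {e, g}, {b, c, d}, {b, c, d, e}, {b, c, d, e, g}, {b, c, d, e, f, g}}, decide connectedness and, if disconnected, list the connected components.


(X, τ) is connected.

Find clopen sets (U ∈ τ with X ∖ U ∈ τ):
  U = ∅, X ∖ U = {b, c, d, e, f, g} — both open, so U is clopen.
  U = {b, c, d, e, f, g}, X ∖ U = ∅ — both open, so U is clopen.
Only trivial clopens (∅ and X) exist, so (X, τ) is connected.
Compute connected components by grouping points that agree on all clopens:
  component: {b, c, d, e, f, g}


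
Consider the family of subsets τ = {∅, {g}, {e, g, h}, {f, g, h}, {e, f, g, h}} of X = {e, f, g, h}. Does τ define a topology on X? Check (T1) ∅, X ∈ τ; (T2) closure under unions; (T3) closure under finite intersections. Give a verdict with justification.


τ is NOT a topology on X.

Axiom (T1): ∅ ∈ τ? Yes; X ∈ τ? Yes.
Axiom (T2/T3): check pairwise unions and intersections of members of τ.
Counterexample for (T3): {e, g, h} ∩ {f, g, h} = {g, h} ∉ τ. Therefore τ is NOT a topology.


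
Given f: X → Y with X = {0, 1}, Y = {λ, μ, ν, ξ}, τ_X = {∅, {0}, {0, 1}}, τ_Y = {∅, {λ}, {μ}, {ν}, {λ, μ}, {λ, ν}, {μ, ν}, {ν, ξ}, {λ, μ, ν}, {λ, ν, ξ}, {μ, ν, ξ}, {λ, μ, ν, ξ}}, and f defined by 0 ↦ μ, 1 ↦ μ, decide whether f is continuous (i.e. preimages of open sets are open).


f IS continuous.

Compute f^{-1}(U) for each U ∈ τ_Y:
  U = ∅: f^{-1}(U) = ∅ ∈ τ_X ✓.
  U = {λ}: f^{-1}(U) = ∅ ∈ τ_X ✓.
  U = {μ}: f^{-1}(U) = {0, 1} ∈ τ_X ✓.
  U = {ν}: f^{-1}(U) = ∅ ∈ τ_X ✓.
  U = {λ, μ}: f^{-1}(U) = {0, 1} ∈ τ_X ✓.
  U = {λ, ν}: f^{-1}(U) = ∅ ∈ τ_X ✓.
  U = {μ, ν}: f^{-1}(U) = {0, 1} ∈ τ_X ✓.
  U = {ν, ξ}: f^{-1}(U) = ∅ ∈ τ_X ✓.
  U = {λ, μ, ν}: f^{-1}(U) = {0, 1} ∈ τ_X ✓.
  U = {λ, ν, ξ}: f^{-1}(U) = ∅ ∈ τ_X ✓.
  U = {μ, ν, ξ}: f^{-1}(U) = {0, 1} ∈ τ_X ✓.
  U = {λ, μ, ν, ξ}: f^{-1}(U) = {0, 1} ∈ τ_X ✓.
Every preimage lies in τ_X, so f IS continuous.


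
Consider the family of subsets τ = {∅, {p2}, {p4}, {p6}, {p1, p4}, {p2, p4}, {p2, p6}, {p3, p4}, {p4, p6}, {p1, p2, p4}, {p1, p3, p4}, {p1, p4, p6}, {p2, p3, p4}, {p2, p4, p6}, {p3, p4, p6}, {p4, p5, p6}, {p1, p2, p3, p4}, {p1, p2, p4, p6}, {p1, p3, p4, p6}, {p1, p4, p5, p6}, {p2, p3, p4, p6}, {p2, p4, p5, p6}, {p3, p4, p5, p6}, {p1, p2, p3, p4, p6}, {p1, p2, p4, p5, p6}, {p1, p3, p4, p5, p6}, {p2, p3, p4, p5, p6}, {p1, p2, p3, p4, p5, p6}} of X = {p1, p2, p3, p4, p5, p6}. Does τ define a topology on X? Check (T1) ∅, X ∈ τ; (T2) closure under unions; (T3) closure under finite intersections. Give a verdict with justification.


τ IS a topology on X.

Axiom (T1): ∅ ∈ τ? Yes; X ∈ τ? Yes.
Axiom (T2/T3): check pairwise unions and intersections of members of τ.
All pairwise intersections and unions checked — each lies in τ. Therefore τ satisfies (T1), (T2), (T3): it IS a topology on X.
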